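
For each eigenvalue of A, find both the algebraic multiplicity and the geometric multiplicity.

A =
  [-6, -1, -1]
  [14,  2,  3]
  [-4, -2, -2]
λ = -2: alg = 3, geom = 1

Step 1 — factor the characteristic polynomial to read off the algebraic multiplicities:
  χ_A(x) = (x + 2)^3

Step 2 — compute geometric multiplicities via the rank-nullity identity g(λ) = n − rank(A − λI):
  rank(A − (-2)·I) = 2, so dim ker(A − (-2)·I) = n − 2 = 1

Summary:
  λ = -2: algebraic multiplicity = 3, geometric multiplicity = 1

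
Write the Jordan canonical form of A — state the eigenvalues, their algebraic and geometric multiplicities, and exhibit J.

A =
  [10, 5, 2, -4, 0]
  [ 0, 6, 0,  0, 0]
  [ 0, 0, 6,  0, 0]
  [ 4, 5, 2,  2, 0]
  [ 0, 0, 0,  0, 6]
J_2(6) ⊕ J_1(6) ⊕ J_1(6) ⊕ J_1(6)

The characteristic polynomial is
  det(x·I − A) = x^5 - 30*x^4 + 360*x^3 - 2160*x^2 + 6480*x - 7776 = (x - 6)^5

Eigenvalues and multiplicities (the geometric multiplicity of λ is n − rank(A − λI), which equals the number of Jordan blocks for λ):
  λ = 6: algebraic multiplicity = 5, geometric multiplicity = 4

Determining the block sizes for each eigenvalue:
  λ = 6: 4 blocks summing to 5 forces exactly one block of size 2 and the rest size 1 → block sizes [2, 1, 1, 1]

Assembling the blocks gives a Jordan form
J =
  [6, 1, 0, 0, 0]
  [0, 6, 0, 0, 0]
  [0, 0, 6, 0, 0]
  [0, 0, 0, 6, 0]
  [0, 0, 0, 0, 6]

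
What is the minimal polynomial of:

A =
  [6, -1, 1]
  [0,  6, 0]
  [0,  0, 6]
x^2 - 12*x + 36

The characteristic polynomial is χ_A(x) = (x - 6)^3, so the eigenvalues are known. The minimal polynomial is
  m_A(x) = Π_λ (x − λ)^{k_λ}
where k_λ is the size of the *largest* Jordan block for λ (equivalently, the smallest k with (A − λI)^k v = 0 for every generalised eigenvector v of λ).

  λ = 6: largest Jordan block has size 2, contributing (x − 6)^2

So m_A(x) = (x - 6)^2 = x^2 - 12*x + 36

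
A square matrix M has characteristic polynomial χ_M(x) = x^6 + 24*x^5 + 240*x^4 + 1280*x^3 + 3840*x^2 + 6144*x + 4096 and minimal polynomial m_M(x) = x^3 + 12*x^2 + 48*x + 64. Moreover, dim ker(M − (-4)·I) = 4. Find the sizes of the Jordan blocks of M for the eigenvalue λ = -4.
Block sizes for λ = -4: [3, 1, 1, 1]

Step 1 — from the characteristic polynomial, algebraic multiplicity of λ = -4 is 6. From dim ker(M − (-4)·I) = 4, there are exactly 4 Jordan blocks for λ = -4.
Step 2 — from the minimal polynomial, the factor (x + 4)^3 tells us the largest block for λ = -4 has size 3.
Step 3 — with total size 6, 4 blocks, and largest block 3, the block sizes (in nonincreasing order) are [3, 1, 1, 1].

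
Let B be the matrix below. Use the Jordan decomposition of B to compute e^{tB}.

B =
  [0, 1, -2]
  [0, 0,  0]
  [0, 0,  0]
e^{tB} =
  [1, t, -2*t]
  [0, 1, 0]
  [0, 0, 1]

Strategy: write B = P · J · P⁻¹ where J is a Jordan canonical form, so e^{tB} = P · e^{tJ} · P⁻¹, and e^{tJ} can be computed block-by-block.

B has Jordan form
J =
  [0, 1, 0]
  [0, 0, 0]
  [0, 0, 0]
(up to reordering of blocks).

Per-block formulas:
  For a 2×2 Jordan block J_2(0): exp(t · J_2(0)) = e^(0t)·(I + t·N), where N is the 2×2 nilpotent shift.
  For a 1×1 block at λ = 0: exp(t · [0]) = [e^(0t)].

After assembling e^{tJ} and conjugating by P, we get:

e^{tB} =
  [1, t, -2*t]
  [0, 1, 0]
  [0, 0, 1]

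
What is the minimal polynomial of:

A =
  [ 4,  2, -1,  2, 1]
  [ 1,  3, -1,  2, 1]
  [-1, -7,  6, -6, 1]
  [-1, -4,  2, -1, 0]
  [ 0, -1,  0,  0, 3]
x^3 - 9*x^2 + 27*x - 27

The characteristic polynomial is χ_A(x) = (x - 3)^5, so the eigenvalues are known. The minimal polynomial is
  m_A(x) = Π_λ (x − λ)^{k_λ}
where k_λ is the size of the *largest* Jordan block for λ (equivalently, the smallest k with (A − λI)^k v = 0 for every generalised eigenvector v of λ).

  λ = 3: largest Jordan block has size 3, contributing (x − 3)^3

So m_A(x) = (x - 3)^3 = x^3 - 9*x^2 + 27*x - 27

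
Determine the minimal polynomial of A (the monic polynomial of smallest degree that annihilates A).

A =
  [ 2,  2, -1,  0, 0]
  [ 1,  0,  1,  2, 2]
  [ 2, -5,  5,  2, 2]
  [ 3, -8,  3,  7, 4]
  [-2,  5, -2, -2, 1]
x^3 - 9*x^2 + 27*x - 27

The characteristic polynomial is χ_A(x) = (x - 3)^5, so the eigenvalues are known. The minimal polynomial is
  m_A(x) = Π_λ (x − λ)^{k_λ}
where k_λ is the size of the *largest* Jordan block for λ (equivalently, the smallest k with (A − λI)^k v = 0 for every generalised eigenvector v of λ).

  λ = 3: largest Jordan block has size 3, contributing (x − 3)^3

So m_A(x) = (x - 3)^3 = x^3 - 9*x^2 + 27*x - 27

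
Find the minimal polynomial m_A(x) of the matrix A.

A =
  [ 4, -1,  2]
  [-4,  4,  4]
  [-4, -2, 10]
x^2 - 12*x + 36

The characteristic polynomial is χ_A(x) = (x - 6)^3, so the eigenvalues are known. The minimal polynomial is
  m_A(x) = Π_λ (x − λ)^{k_λ}
where k_λ is the size of the *largest* Jordan block for λ (equivalently, the smallest k with (A − λI)^k v = 0 for every generalised eigenvector v of λ).

  λ = 6: largest Jordan block has size 2, contributing (x − 6)^2

So m_A(x) = (x - 6)^2 = x^2 - 12*x + 36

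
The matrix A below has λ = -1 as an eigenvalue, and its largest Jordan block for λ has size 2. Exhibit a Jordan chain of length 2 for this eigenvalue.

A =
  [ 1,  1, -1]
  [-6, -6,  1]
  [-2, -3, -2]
A Jordan chain for λ = -1 of length 2:
v_1 = (1, -1, 1)ᵀ
v_2 = (1, -1, 0)ᵀ

Let N = A − (-1)·I. We want v_2 with N^2 v_2 = 0 but N^1 v_2 ≠ 0; then v_{j-1} := N · v_j for j = 2, …, 2.

Pick v_2 = (1, -1, 0)ᵀ.
Then v_1 = N · v_2 = (1, -1, 1)ᵀ.

Sanity check: (A − (-1)·I) v_1 = (0, 0, 0)ᵀ = 0. ✓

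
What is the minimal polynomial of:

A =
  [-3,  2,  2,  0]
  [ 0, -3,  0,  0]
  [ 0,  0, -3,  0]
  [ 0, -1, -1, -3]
x^2 + 6*x + 9

The characteristic polynomial is χ_A(x) = (x + 3)^4, so the eigenvalues are known. The minimal polynomial is
  m_A(x) = Π_λ (x − λ)^{k_λ}
where k_λ is the size of the *largest* Jordan block for λ (equivalently, the smallest k with (A − λI)^k v = 0 for every generalised eigenvector v of λ).

  λ = -3: largest Jordan block has size 2, contributing (x + 3)^2

So m_A(x) = (x + 3)^2 = x^2 + 6*x + 9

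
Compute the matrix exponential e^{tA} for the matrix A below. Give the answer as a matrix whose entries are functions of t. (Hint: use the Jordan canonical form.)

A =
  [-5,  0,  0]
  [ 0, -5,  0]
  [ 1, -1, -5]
e^{tA} =
  [exp(-5*t), 0, 0]
  [0, exp(-5*t), 0]
  [t*exp(-5*t), -t*exp(-5*t), exp(-5*t)]

Strategy: write A = P · J · P⁻¹ where J is a Jordan canonical form, so e^{tA} = P · e^{tJ} · P⁻¹, and e^{tJ} can be computed block-by-block.

A has Jordan form
J =
  [-5,  1,  0]
  [ 0, -5,  0]
  [ 0,  0, -5]
(up to reordering of blocks).

Per-block formulas:
  For a 1×1 block at λ = -5: exp(t · [-5]) = [e^(-5t)].
  For a 2×2 Jordan block J_2(-5): exp(t · J_2(-5)) = e^(-5t)·(I + t·N), where N is the 2×2 nilpotent shift.

After assembling e^{tJ} and conjugating by P, we get:

e^{tA} =
  [exp(-5*t), 0, 0]
  [0, exp(-5*t), 0]
  [t*exp(-5*t), -t*exp(-5*t), exp(-5*t)]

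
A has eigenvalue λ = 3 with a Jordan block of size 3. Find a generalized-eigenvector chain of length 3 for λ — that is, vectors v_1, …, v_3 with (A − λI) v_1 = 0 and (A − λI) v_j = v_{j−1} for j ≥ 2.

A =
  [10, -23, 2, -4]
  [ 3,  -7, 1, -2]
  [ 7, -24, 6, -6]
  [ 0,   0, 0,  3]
A Jordan chain for λ = 3 of length 3:
v_1 = (-6, -2, -2, 0)ᵀ
v_2 = (7, 3, 7, 0)ᵀ
v_3 = (1, 0, 0, 0)ᵀ

Let N = A − (3)·I. We want v_3 with N^3 v_3 = 0 but N^2 v_3 ≠ 0; then v_{j-1} := N · v_j for j = 3, …, 2.

Pick v_3 = (1, 0, 0, 0)ᵀ.
Then v_2 = N · v_3 = (7, 3, 7, 0)ᵀ.
Then v_1 = N · v_2 = (-6, -2, -2, 0)ᵀ.

Sanity check: (A − (3)·I) v_1 = (0, 0, 0, 0)ᵀ = 0. ✓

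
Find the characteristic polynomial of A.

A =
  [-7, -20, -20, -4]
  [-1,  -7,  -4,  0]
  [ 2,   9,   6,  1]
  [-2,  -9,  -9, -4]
x^4 + 12*x^3 + 54*x^2 + 108*x + 81

Expanding det(x·I − A) (e.g. by cofactor expansion or by noting that A is similar to its Jordan form J, which has the same characteristic polynomial as A) gives
  χ_A(x) = x^4 + 12*x^3 + 54*x^2 + 108*x + 81
which factors as (x + 3)^4. The eigenvalues (with algebraic multiplicities) are λ = -3 with multiplicity 4.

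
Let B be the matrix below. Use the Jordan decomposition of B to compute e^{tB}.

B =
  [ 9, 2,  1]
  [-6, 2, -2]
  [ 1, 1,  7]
e^{tB} =
  [-t^2*exp(6*t) + 3*t*exp(6*t) + exp(6*t), -t^2*exp(6*t)/2 + 2*t*exp(6*t), t*exp(6*t)]
  [2*t^2*exp(6*t) - 6*t*exp(6*t), t^2*exp(6*t) - 4*t*exp(6*t) + exp(6*t), -2*t*exp(6*t)]
  [-t^2*exp(6*t) + t*exp(6*t), -t^2*exp(6*t)/2 + t*exp(6*t), t*exp(6*t) + exp(6*t)]

Strategy: write B = P · J · P⁻¹ where J is a Jordan canonical form, so e^{tB} = P · e^{tJ} · P⁻¹, and e^{tJ} can be computed block-by-block.

B has Jordan form
J =
  [6, 1, 0]
  [0, 6, 1]
  [0, 0, 6]
(up to reordering of blocks).

Per-block formulas:
  For a 3×3 Jordan block J_3(6): exp(t · J_3(6)) = e^(6t)·(I + t·N + (t^2/2)·N^2), where N is the 3×3 nilpotent shift.

After assembling e^{tJ} and conjugating by P, we get:

e^{tB} =
  [-t^2*exp(6*t) + 3*t*exp(6*t) + exp(6*t), -t^2*exp(6*t)/2 + 2*t*exp(6*t), t*exp(6*t)]
  [2*t^2*exp(6*t) - 6*t*exp(6*t), t^2*exp(6*t) - 4*t*exp(6*t) + exp(6*t), -2*t*exp(6*t)]
  [-t^2*exp(6*t) + t*exp(6*t), -t^2*exp(6*t)/2 + t*exp(6*t), t*exp(6*t) + exp(6*t)]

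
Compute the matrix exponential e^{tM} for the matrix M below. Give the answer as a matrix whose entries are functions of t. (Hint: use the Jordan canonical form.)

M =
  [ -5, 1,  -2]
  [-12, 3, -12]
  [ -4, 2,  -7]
e^{tM} =
  [-2*t*exp(-3*t) + exp(-3*t), t*exp(-3*t), -2*t*exp(-3*t)]
  [-12*t*exp(-3*t), 6*t*exp(-3*t) + exp(-3*t), -12*t*exp(-3*t)]
  [-4*t*exp(-3*t), 2*t*exp(-3*t), -4*t*exp(-3*t) + exp(-3*t)]

Strategy: write M = P · J · P⁻¹ where J is a Jordan canonical form, so e^{tM} = P · e^{tJ} · P⁻¹, and e^{tJ} can be computed block-by-block.

M has Jordan form
J =
  [-3,  1,  0]
  [ 0, -3,  0]
  [ 0,  0, -3]
(up to reordering of blocks).

Per-block formulas:
  For a 2×2 Jordan block J_2(-3): exp(t · J_2(-3)) = e^(-3t)·(I + t·N), where N is the 2×2 nilpotent shift.
  For a 1×1 block at λ = -3: exp(t · [-3]) = [e^(-3t)].

After assembling e^{tJ} and conjugating by P, we get:

e^{tM} =
  [-2*t*exp(-3*t) + exp(-3*t), t*exp(-3*t), -2*t*exp(-3*t)]
  [-12*t*exp(-3*t), 6*t*exp(-3*t) + exp(-3*t), -12*t*exp(-3*t)]
  [-4*t*exp(-3*t), 2*t*exp(-3*t), -4*t*exp(-3*t) + exp(-3*t)]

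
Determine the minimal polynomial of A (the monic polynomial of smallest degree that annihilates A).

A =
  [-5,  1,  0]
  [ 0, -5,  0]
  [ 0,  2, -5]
x^2 + 10*x + 25

The characteristic polynomial is χ_A(x) = (x + 5)^3, so the eigenvalues are known. The minimal polynomial is
  m_A(x) = Π_λ (x − λ)^{k_λ}
where k_λ is the size of the *largest* Jordan block for λ (equivalently, the smallest k with (A − λI)^k v = 0 for every generalised eigenvector v of λ).

  λ = -5: largest Jordan block has size 2, contributing (x + 5)^2

So m_A(x) = (x + 5)^2 = x^2 + 10*x + 25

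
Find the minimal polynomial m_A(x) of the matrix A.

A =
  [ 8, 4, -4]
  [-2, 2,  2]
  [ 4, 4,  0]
x^2 - 6*x + 8

The characteristic polynomial is χ_A(x) = (x - 4)^2*(x - 2), so the eigenvalues are known. The minimal polynomial is
  m_A(x) = Π_λ (x − λ)^{k_λ}
where k_λ is the size of the *largest* Jordan block for λ (equivalently, the smallest k with (A − λI)^k v = 0 for every generalised eigenvector v of λ).

  λ = 2: largest Jordan block has size 1, contributing (x − 2)
  λ = 4: largest Jordan block has size 1, contributing (x − 4)

So m_A(x) = (x - 4)*(x - 2) = x^2 - 6*x + 8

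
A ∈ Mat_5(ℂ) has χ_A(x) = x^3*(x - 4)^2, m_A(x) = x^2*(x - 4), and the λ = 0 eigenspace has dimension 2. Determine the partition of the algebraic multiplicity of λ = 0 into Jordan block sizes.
Block sizes for λ = 0: [2, 1]

Step 1 — from the characteristic polynomial, algebraic multiplicity of λ = 0 is 3. From dim ker(A − (0)·I) = 2, there are exactly 2 Jordan blocks for λ = 0.
Step 2 — from the minimal polynomial, the factor (x − 0)^2 tells us the largest block for λ = 0 has size 2.
Step 3 — with total size 3, 2 blocks, and largest block 2, the block sizes (in nonincreasing order) are [2, 1].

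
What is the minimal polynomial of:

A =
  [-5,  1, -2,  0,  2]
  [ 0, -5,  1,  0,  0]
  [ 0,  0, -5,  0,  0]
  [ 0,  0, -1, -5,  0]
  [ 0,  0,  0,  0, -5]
x^3 + 15*x^2 + 75*x + 125

The characteristic polynomial is χ_A(x) = (x + 5)^5, so the eigenvalues are known. The minimal polynomial is
  m_A(x) = Π_λ (x − λ)^{k_λ}
where k_λ is the size of the *largest* Jordan block for λ (equivalently, the smallest k with (A − λI)^k v = 0 for every generalised eigenvector v of λ).

  λ = -5: largest Jordan block has size 3, contributing (x + 5)^3

So m_A(x) = (x + 5)^3 = x^3 + 15*x^2 + 75*x + 125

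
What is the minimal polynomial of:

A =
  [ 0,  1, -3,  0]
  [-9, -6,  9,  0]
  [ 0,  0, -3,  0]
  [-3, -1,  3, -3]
x^2 + 6*x + 9

The characteristic polynomial is χ_A(x) = (x + 3)^4, so the eigenvalues are known. The minimal polynomial is
  m_A(x) = Π_λ (x − λ)^{k_λ}
where k_λ is the size of the *largest* Jordan block for λ (equivalently, the smallest k with (A − λI)^k v = 0 for every generalised eigenvector v of λ).

  λ = -3: largest Jordan block has size 2, contributing (x + 3)^2

So m_A(x) = (x + 3)^2 = x^2 + 6*x + 9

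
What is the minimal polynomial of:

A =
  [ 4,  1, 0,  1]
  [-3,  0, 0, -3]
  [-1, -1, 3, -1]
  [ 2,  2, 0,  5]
x^2 - 6*x + 9

The characteristic polynomial is χ_A(x) = (x - 3)^4, so the eigenvalues are known. The minimal polynomial is
  m_A(x) = Π_λ (x − λ)^{k_λ}
where k_λ is the size of the *largest* Jordan block for λ (equivalently, the smallest k with (A − λI)^k v = 0 for every generalised eigenvector v of λ).

  λ = 3: largest Jordan block has size 2, contributing (x − 3)^2

So m_A(x) = (x - 3)^2 = x^2 - 6*x + 9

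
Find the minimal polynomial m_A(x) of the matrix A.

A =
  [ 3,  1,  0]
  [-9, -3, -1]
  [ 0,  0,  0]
x^3

The characteristic polynomial is χ_A(x) = x^3, so the eigenvalues are known. The minimal polynomial is
  m_A(x) = Π_λ (x − λ)^{k_λ}
where k_λ is the size of the *largest* Jordan block for λ (equivalently, the smallest k with (A − λI)^k v = 0 for every generalised eigenvector v of λ).

  λ = 0: largest Jordan block has size 3, contributing (x − 0)^3

So m_A(x) = x^3 = x^3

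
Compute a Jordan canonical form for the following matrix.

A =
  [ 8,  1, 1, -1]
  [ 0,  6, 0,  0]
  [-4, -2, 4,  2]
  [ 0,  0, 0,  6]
J_2(6) ⊕ J_1(6) ⊕ J_1(6)

The characteristic polynomial is
  det(x·I − A) = x^4 - 24*x^3 + 216*x^2 - 864*x + 1296 = (x - 6)^4

Eigenvalues and multiplicities (the geometric multiplicity of λ is n − rank(A − λI), which equals the number of Jordan blocks for λ):
  λ = 6: algebraic multiplicity = 4, geometric multiplicity = 3

Determining the block sizes for each eigenvalue:
  λ = 6: 3 blocks summing to 4 forces exactly one block of size 2 and the rest size 1 → block sizes [2, 1, 1]

Assembling the blocks gives a Jordan form
J =
  [6, 1, 0, 0]
  [0, 6, 0, 0]
  [0, 0, 6, 0]
  [0, 0, 0, 6]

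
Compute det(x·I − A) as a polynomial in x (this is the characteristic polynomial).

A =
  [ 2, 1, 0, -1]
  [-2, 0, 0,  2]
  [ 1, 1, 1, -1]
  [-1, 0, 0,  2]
x^4 - 5*x^3 + 9*x^2 - 7*x + 2

Expanding det(x·I − A) (e.g. by cofactor expansion or by noting that A is similar to its Jordan form J, which has the same characteristic polynomial as A) gives
  χ_A(x) = x^4 - 5*x^3 + 9*x^2 - 7*x + 2
which factors as (x - 2)*(x - 1)^3. The eigenvalues (with algebraic multiplicities) are λ = 1 with multiplicity 3, λ = 2 with multiplicity 1.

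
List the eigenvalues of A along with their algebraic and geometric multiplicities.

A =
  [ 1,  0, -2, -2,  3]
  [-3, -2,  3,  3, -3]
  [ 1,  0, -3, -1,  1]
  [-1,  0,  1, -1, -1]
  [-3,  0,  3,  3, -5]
λ = -2: alg = 5, geom = 3

Step 1 — factor the characteristic polynomial to read off the algebraic multiplicities:
  χ_A(x) = (x + 2)^5

Step 2 — compute geometric multiplicities via the rank-nullity identity g(λ) = n − rank(A − λI):
  rank(A − (-2)·I) = 2, so dim ker(A − (-2)·I) = n − 2 = 3

Summary:
  λ = -2: algebraic multiplicity = 5, geometric multiplicity = 3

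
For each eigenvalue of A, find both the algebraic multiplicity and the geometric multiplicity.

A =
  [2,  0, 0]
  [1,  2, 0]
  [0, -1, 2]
λ = 2: alg = 3, geom = 1

Step 1 — factor the characteristic polynomial to read off the algebraic multiplicities:
  χ_A(x) = (x - 2)^3

Step 2 — compute geometric multiplicities via the rank-nullity identity g(λ) = n − rank(A − λI):
  rank(A − (2)·I) = 2, so dim ker(A − (2)·I) = n − 2 = 1

Summary:
  λ = 2: algebraic multiplicity = 3, geometric multiplicity = 1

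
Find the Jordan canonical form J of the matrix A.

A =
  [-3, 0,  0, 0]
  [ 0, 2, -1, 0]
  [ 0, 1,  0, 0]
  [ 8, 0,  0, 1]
J_1(-3) ⊕ J_2(1) ⊕ J_1(1)

The characteristic polynomial is
  det(x·I − A) = x^4 - 6*x^2 + 8*x - 3 = (x - 1)^3*(x + 3)

Eigenvalues and multiplicities (the geometric multiplicity of λ is n − rank(A − λI), which equals the number of Jordan blocks for λ):
  λ = -3: algebraic multiplicity = 1, geometric multiplicity = 1
  λ = 1: algebraic multiplicity = 3, geometric multiplicity = 2

Determining the block sizes for each eigenvalue:
  λ = -3: one block (gm = 1), so the single block has size am = 1 → block sizes [1]
  λ = 1: 2 blocks summing to 3 forces exactly one block of size 2 and the rest size 1 → block sizes [2, 1]

Assembling the blocks gives a Jordan form
J =
  [-3, 0, 0, 0]
  [ 0, 1, 1, 0]
  [ 0, 0, 1, 0]
  [ 0, 0, 0, 1]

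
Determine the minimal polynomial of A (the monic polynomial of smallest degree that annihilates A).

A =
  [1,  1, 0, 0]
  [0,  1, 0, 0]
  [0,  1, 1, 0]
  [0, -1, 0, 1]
x^2 - 2*x + 1

The characteristic polynomial is χ_A(x) = (x - 1)^4, so the eigenvalues are known. The minimal polynomial is
  m_A(x) = Π_λ (x − λ)^{k_λ}
where k_λ is the size of the *largest* Jordan block for λ (equivalently, the smallest k with (A − λI)^k v = 0 for every generalised eigenvector v of λ).

  λ = 1: largest Jordan block has size 2, contributing (x − 1)^2

So m_A(x) = (x - 1)^2 = x^2 - 2*x + 1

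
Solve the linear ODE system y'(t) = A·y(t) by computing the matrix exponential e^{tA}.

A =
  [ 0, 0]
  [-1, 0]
e^{tA} =
  [1, 0]
  [-t, 1]

Strategy: write A = P · J · P⁻¹ where J is a Jordan canonical form, so e^{tA} = P · e^{tJ} · P⁻¹, and e^{tJ} can be computed block-by-block.

A has Jordan form
J =
  [0, 1]
  [0, 0]
(up to reordering of blocks).

Per-block formulas:
  For a 2×2 Jordan block J_2(0): exp(t · J_2(0)) = e^(0t)·(I + t·N), where N is the 2×2 nilpotent shift.

After assembling e^{tJ} and conjugating by P, we get:

e^{tA} =
  [1, 0]
  [-t, 1]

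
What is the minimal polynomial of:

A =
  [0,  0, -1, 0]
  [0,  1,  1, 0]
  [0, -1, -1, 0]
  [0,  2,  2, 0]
x^3

The characteristic polynomial is χ_A(x) = x^4, so the eigenvalues are known. The minimal polynomial is
  m_A(x) = Π_λ (x − λ)^{k_λ}
where k_λ is the size of the *largest* Jordan block for λ (equivalently, the smallest k with (A − λI)^k v = 0 for every generalised eigenvector v of λ).

  λ = 0: largest Jordan block has size 3, contributing (x − 0)^3

So m_A(x) = x^3 = x^3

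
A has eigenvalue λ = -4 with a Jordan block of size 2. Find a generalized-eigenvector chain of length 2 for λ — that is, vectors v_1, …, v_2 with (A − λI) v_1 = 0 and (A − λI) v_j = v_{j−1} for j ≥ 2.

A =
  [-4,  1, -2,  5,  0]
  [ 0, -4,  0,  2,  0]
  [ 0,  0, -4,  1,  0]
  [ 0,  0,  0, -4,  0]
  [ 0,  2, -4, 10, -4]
A Jordan chain for λ = -4 of length 2:
v_1 = (1, 0, 0, 0, 2)ᵀ
v_2 = (0, 1, 0, 0, 0)ᵀ

Let N = A − (-4)·I. We want v_2 with N^2 v_2 = 0 but N^1 v_2 ≠ 0; then v_{j-1} := N · v_j for j = 2, …, 2.

Pick v_2 = (0, 1, 0, 0, 0)ᵀ.
Then v_1 = N · v_2 = (1, 0, 0, 0, 2)ᵀ.

Sanity check: (A − (-4)·I) v_1 = (0, 0, 0, 0, 0)ᵀ = 0. ✓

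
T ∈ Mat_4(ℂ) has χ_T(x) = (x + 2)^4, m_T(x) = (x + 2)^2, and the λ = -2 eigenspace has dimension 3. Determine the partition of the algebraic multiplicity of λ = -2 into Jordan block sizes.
Block sizes for λ = -2: [2, 1, 1]

Step 1 — from the characteristic polynomial, algebraic multiplicity of λ = -2 is 4. From dim ker(T − (-2)·I) = 3, there are exactly 3 Jordan blocks for λ = -2.
Step 2 — from the minimal polynomial, the factor (x + 2)^2 tells us the largest block for λ = -2 has size 2.
Step 3 — with total size 4, 3 blocks, and largest block 2, the block sizes (in nonincreasing order) are [2, 1, 1].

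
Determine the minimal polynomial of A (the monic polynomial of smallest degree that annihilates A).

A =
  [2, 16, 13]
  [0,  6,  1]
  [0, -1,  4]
x^3 - 12*x^2 + 45*x - 50

The characteristic polynomial is χ_A(x) = (x - 5)^2*(x - 2), so the eigenvalues are known. The minimal polynomial is
  m_A(x) = Π_λ (x − λ)^{k_λ}
where k_λ is the size of the *largest* Jordan block for λ (equivalently, the smallest k with (A − λI)^k v = 0 for every generalised eigenvector v of λ).

  λ = 2: largest Jordan block has size 1, contributing (x − 2)
  λ = 5: largest Jordan block has size 2, contributing (x − 5)^2

So m_A(x) = (x - 5)^2*(x - 2) = x^3 - 12*x^2 + 45*x - 50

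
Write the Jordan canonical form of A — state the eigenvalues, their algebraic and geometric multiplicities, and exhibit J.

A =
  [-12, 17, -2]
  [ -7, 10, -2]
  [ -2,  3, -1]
J_3(-1)

The characteristic polynomial is
  det(x·I − A) = x^3 + 3*x^2 + 3*x + 1 = (x + 1)^3

Eigenvalues and multiplicities (the geometric multiplicity of λ is n − rank(A − λI), which equals the number of Jordan blocks for λ):
  λ = -1: algebraic multiplicity = 3, geometric multiplicity = 1

Determining the block sizes for each eigenvalue:
  λ = -1: one block (gm = 1), so the single block has size am = 3 → block sizes [3]

Assembling the blocks gives a Jordan form
J =
  [-1,  1,  0]
  [ 0, -1,  1]
  [ 0,  0, -1]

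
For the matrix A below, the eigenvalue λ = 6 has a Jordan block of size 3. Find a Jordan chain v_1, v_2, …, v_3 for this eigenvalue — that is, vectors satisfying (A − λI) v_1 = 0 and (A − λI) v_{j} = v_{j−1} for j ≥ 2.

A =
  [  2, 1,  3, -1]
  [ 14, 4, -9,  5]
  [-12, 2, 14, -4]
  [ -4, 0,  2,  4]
A Jordan chain for λ = 6 of length 3:
v_1 = (-2, 4, -4, 0)ᵀ
v_2 = (-4, 14, -12, -4)ᵀ
v_3 = (1, 0, 0, 0)ᵀ

Let N = A − (6)·I. We want v_3 with N^3 v_3 = 0 but N^2 v_3 ≠ 0; then v_{j-1} := N · v_j for j = 3, …, 2.

Pick v_3 = (1, 0, 0, 0)ᵀ.
Then v_2 = N · v_3 = (-4, 14, -12, -4)ᵀ.
Then v_1 = N · v_2 = (-2, 4, -4, 0)ᵀ.

Sanity check: (A − (6)·I) v_1 = (0, 0, 0, 0)ᵀ = 0. ✓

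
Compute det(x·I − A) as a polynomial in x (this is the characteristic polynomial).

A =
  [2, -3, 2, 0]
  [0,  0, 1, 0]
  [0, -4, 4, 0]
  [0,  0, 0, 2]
x^4 - 8*x^3 + 24*x^2 - 32*x + 16

Expanding det(x·I − A) (e.g. by cofactor expansion or by noting that A is similar to its Jordan form J, which has the same characteristic polynomial as A) gives
  χ_A(x) = x^4 - 8*x^3 + 24*x^2 - 32*x + 16
which factors as (x - 2)^4. The eigenvalues (with algebraic multiplicities) are λ = 2 with multiplicity 4.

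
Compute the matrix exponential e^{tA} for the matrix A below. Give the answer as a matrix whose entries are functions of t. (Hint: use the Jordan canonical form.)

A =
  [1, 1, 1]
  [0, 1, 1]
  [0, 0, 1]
e^{tA} =
  [exp(t), t*exp(t), t^2*exp(t)/2 + t*exp(t)]
  [0, exp(t), t*exp(t)]
  [0, 0, exp(t)]

Strategy: write A = P · J · P⁻¹ where J is a Jordan canonical form, so e^{tA} = P · e^{tJ} · P⁻¹, and e^{tJ} can be computed block-by-block.

A has Jordan form
J =
  [1, 1, 0]
  [0, 1, 1]
  [0, 0, 1]
(up to reordering of blocks).

Per-block formulas:
  For a 3×3 Jordan block J_3(1): exp(t · J_3(1)) = e^(1t)·(I + t·N + (t^2/2)·N^2), where N is the 3×3 nilpotent shift.

After assembling e^{tJ} and conjugating by P, we get:

e^{tA} =
  [exp(t), t*exp(t), t^2*exp(t)/2 + t*exp(t)]
  [0, exp(t), t*exp(t)]
  [0, 0, exp(t)]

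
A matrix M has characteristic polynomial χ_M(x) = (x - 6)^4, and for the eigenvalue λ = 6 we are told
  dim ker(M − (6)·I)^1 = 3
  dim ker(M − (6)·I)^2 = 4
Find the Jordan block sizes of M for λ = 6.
Block sizes for λ = 6: [2, 1, 1]

From the dimensions of kernels of powers, the number of Jordan blocks of size at least j is d_j − d_{j−1} where d_j = dim ker(N^j) (with d_0 = 0). Computing the differences gives [3, 1].
The number of blocks of size exactly k is (#blocks of size ≥ k) − (#blocks of size ≥ k + 1), so the partition is: 2 block(s) of size 1, 1 block(s) of size 2.
In nonincreasing order the block sizes are [2, 1, 1].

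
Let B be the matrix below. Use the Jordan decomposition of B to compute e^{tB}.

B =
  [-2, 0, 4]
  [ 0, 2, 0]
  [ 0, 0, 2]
e^{tB} =
  [exp(-2*t), 0, exp(2*t) - exp(-2*t)]
  [0, exp(2*t), 0]
  [0, 0, exp(2*t)]

Strategy: write B = P · J · P⁻¹ where J is a Jordan canonical form, so e^{tB} = P · e^{tJ} · P⁻¹, and e^{tJ} can be computed block-by-block.

B has Jordan form
J =
  [-2, 0, 0]
  [ 0, 2, 0]
  [ 0, 0, 2]
(up to reordering of blocks).

Per-block formulas:
  For a 1×1 block at λ = 2: exp(t · [2]) = [e^(2t)].
  For a 1×1 block at λ = -2: exp(t · [-2]) = [e^(-2t)].

After assembling e^{tJ} and conjugating by P, we get:

e^{tB} =
  [exp(-2*t), 0, exp(2*t) - exp(-2*t)]
  [0, exp(2*t), 0]
  [0, 0, exp(2*t)]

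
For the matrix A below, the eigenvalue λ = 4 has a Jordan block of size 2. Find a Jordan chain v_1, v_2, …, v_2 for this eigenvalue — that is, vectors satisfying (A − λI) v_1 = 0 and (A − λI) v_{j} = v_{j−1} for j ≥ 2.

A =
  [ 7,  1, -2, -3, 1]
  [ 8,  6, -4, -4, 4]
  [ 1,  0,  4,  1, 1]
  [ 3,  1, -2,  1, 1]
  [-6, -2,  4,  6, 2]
A Jordan chain for λ = 4 of length 2:
v_1 = (3, 8, 1, 3, -6)ᵀ
v_2 = (1, 0, 0, 0, 0)ᵀ

Let N = A − (4)·I. We want v_2 with N^2 v_2 = 0 but N^1 v_2 ≠ 0; then v_{j-1} := N · v_j for j = 2, …, 2.

Pick v_2 = (1, 0, 0, 0, 0)ᵀ.
Then v_1 = N · v_2 = (3, 8, 1, 3, -6)ᵀ.

Sanity check: (A − (4)·I) v_1 = (0, 0, 0, 0, 0)ᵀ = 0. ✓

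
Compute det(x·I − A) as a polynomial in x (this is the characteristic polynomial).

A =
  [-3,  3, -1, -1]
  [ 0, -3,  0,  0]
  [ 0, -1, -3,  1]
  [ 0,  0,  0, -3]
x^4 + 12*x^3 + 54*x^2 + 108*x + 81

Expanding det(x·I − A) (e.g. by cofactor expansion or by noting that A is similar to its Jordan form J, which has the same characteristic polynomial as A) gives
  χ_A(x) = x^4 + 12*x^3 + 54*x^2 + 108*x + 81
which factors as (x + 3)^4. The eigenvalues (with algebraic multiplicities) are λ = -3 with multiplicity 4.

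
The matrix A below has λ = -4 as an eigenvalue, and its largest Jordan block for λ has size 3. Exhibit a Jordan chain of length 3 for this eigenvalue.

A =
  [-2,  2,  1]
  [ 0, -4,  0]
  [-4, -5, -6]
A Jordan chain for λ = -4 of length 3:
v_1 = (-1, 0, 2)ᵀ
v_2 = (2, 0, -5)ᵀ
v_3 = (0, 1, 0)ᵀ

Let N = A − (-4)·I. We want v_3 with N^3 v_3 = 0 but N^2 v_3 ≠ 0; then v_{j-1} := N · v_j for j = 3, …, 2.

Pick v_3 = (0, 1, 0)ᵀ.
Then v_2 = N · v_3 = (2, 0, -5)ᵀ.
Then v_1 = N · v_2 = (-1, 0, 2)ᵀ.

Sanity check: (A − (-4)·I) v_1 = (0, 0, 0)ᵀ = 0. ✓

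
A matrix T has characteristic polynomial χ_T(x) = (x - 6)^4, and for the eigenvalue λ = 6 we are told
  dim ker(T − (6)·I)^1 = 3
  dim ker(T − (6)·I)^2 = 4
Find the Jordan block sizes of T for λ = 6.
Block sizes for λ = 6: [2, 1, 1]

From the dimensions of kernels of powers, the number of Jordan blocks of size at least j is d_j − d_{j−1} where d_j = dim ker(N^j) (with d_0 = 0). Computing the differences gives [3, 1].
The number of blocks of size exactly k is (#blocks of size ≥ k) − (#blocks of size ≥ k + 1), so the partition is: 2 block(s) of size 1, 1 block(s) of size 2.
In nonincreasing order the block sizes are [2, 1, 1].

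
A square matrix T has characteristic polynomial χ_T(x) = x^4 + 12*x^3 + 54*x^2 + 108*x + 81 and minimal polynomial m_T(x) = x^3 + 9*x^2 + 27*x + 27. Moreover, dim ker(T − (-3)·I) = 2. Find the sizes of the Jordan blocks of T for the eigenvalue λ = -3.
Block sizes for λ = -3: [3, 1]

Step 1 — from the characteristic polynomial, algebraic multiplicity of λ = -3 is 4. From dim ker(T − (-3)·I) = 2, there are exactly 2 Jordan blocks for λ = -3.
Step 2 — from the minimal polynomial, the factor (x + 3)^3 tells us the largest block for λ = -3 has size 3.
Step 3 — with total size 4, 2 blocks, and largest block 3, the block sizes (in nonincreasing order) are [3, 1].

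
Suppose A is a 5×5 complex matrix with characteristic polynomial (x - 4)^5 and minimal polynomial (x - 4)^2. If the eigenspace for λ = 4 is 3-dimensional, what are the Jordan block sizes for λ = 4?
Block sizes for λ = 4: [2, 2, 1]

Step 1 — from the characteristic polynomial, algebraic multiplicity of λ = 4 is 5. From dim ker(A − (4)·I) = 3, there are exactly 3 Jordan blocks for λ = 4.
Step 2 — from the minimal polynomial, the factor (x − 4)^2 tells us the largest block for λ = 4 has size 2.
Step 3 — with total size 5, 3 blocks, and largest block 2, the block sizes (in nonincreasing order) are [2, 2, 1].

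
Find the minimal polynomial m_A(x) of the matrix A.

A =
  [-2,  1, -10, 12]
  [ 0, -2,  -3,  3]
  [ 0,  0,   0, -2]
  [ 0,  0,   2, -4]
x^3 + 6*x^2 + 12*x + 8

The characteristic polynomial is χ_A(x) = (x + 2)^4, so the eigenvalues are known. The minimal polynomial is
  m_A(x) = Π_λ (x − λ)^{k_λ}
where k_λ is the size of the *largest* Jordan block for λ (equivalently, the smallest k with (A − λI)^k v = 0 for every generalised eigenvector v of λ).

  λ = -2: largest Jordan block has size 3, contributing (x + 2)^3

So m_A(x) = (x + 2)^3 = x^3 + 6*x^2 + 12*x + 8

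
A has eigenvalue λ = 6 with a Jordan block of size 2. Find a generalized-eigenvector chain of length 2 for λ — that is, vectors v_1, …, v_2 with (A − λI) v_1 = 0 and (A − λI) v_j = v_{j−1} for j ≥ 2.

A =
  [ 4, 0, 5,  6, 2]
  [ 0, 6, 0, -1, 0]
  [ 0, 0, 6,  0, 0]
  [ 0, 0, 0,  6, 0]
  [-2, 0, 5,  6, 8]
A Jordan chain for λ = 6 of length 2:
v_1 = (-2, 0, 0, 0, -2)ᵀ
v_2 = (1, 0, 0, 0, 0)ᵀ

Let N = A − (6)·I. We want v_2 with N^2 v_2 = 0 but N^1 v_2 ≠ 0; then v_{j-1} := N · v_j for j = 2, …, 2.

Pick v_2 = (1, 0, 0, 0, 0)ᵀ.
Then v_1 = N · v_2 = (-2, 0, 0, 0, -2)ᵀ.

Sanity check: (A − (6)·I) v_1 = (0, 0, 0, 0, 0)ᵀ = 0. ✓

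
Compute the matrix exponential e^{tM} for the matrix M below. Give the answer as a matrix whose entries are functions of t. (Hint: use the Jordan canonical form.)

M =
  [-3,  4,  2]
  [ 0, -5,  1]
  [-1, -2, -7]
e^{tM} =
  [t^2*exp(-5*t) + 2*t*exp(-5*t) + exp(-5*t), 2*t^2*exp(-5*t) + 4*t*exp(-5*t), 2*t^2*exp(-5*t) + 2*t*exp(-5*t)]
  [-t^2*exp(-5*t)/2, -t^2*exp(-5*t) + exp(-5*t), -t^2*exp(-5*t) + t*exp(-5*t)]
  [-t*exp(-5*t), -2*t*exp(-5*t), -2*t*exp(-5*t) + exp(-5*t)]

Strategy: write M = P · J · P⁻¹ where J is a Jordan canonical form, so e^{tM} = P · e^{tJ} · P⁻¹, and e^{tJ} can be computed block-by-block.

M has Jordan form
J =
  [-5,  1,  0]
  [ 0, -5,  1]
  [ 0,  0, -5]
(up to reordering of blocks).

Per-block formulas:
  For a 3×3 Jordan block J_3(-5): exp(t · J_3(-5)) = e^(-5t)·(I + t·N + (t^2/2)·N^2), where N is the 3×3 nilpotent shift.

After assembling e^{tJ} and conjugating by P, we get:

e^{tM} =
  [t^2*exp(-5*t) + 2*t*exp(-5*t) + exp(-5*t), 2*t^2*exp(-5*t) + 4*t*exp(-5*t), 2*t^2*exp(-5*t) + 2*t*exp(-5*t)]
  [-t^2*exp(-5*t)/2, -t^2*exp(-5*t) + exp(-5*t), -t^2*exp(-5*t) + t*exp(-5*t)]
  [-t*exp(-5*t), -2*t*exp(-5*t), -2*t*exp(-5*t) + exp(-5*t)]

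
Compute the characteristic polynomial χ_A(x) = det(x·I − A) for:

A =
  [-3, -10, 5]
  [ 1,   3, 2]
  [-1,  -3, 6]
x^3 - 6*x^2 + 12*x - 8

Expanding det(x·I − A) (e.g. by cofactor expansion or by noting that A is similar to its Jordan form J, which has the same characteristic polynomial as A) gives
  χ_A(x) = x^3 - 6*x^2 + 12*x - 8
which factors as (x - 2)^3. The eigenvalues (with algebraic multiplicities) are λ = 2 with multiplicity 3.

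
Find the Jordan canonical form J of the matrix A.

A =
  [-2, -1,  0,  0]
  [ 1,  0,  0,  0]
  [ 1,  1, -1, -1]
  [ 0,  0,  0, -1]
J_2(-1) ⊕ J_2(-1)

The characteristic polynomial is
  det(x·I − A) = x^4 + 4*x^3 + 6*x^2 + 4*x + 1 = (x + 1)^4

Eigenvalues and multiplicities (the geometric multiplicity of λ is n − rank(A − λI), which equals the number of Jordan blocks for λ):
  λ = -1: algebraic multiplicity = 4, geometric multiplicity = 2

Determining the block sizes for each eigenvalue:
  λ = -1: with am = 4 and gm = 2, the partition is not yet determined (e.g. several partitions of 4 into 2 parts exist). Let N = A − (-1)·I. Computing rank(N^1) = 2, rank(N^2) = 0; the number of blocks of size ≥ j is rank(N^{j−1}) − rank(N^j), giving [2, 2]. So we have 2 block(s) of size 2 → block sizes [2, 2]

Assembling the blocks gives a Jordan form
J =
  [-1,  1,  0,  0]
  [ 0, -1,  0,  0]
  [ 0,  0, -1,  1]
  [ 0,  0,  0, -1]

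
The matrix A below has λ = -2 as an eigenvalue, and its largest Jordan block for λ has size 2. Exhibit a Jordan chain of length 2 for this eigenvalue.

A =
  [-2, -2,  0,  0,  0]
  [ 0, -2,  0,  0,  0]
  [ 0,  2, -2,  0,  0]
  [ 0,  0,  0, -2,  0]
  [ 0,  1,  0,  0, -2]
A Jordan chain for λ = -2 of length 2:
v_1 = (-2, 0, 2, 0, 1)ᵀ
v_2 = (0, 1, 0, 0, 0)ᵀ

Let N = A − (-2)·I. We want v_2 with N^2 v_2 = 0 but N^1 v_2 ≠ 0; then v_{j-1} := N · v_j for j = 2, …, 2.

Pick v_2 = (0, 1, 0, 0, 0)ᵀ.
Then v_1 = N · v_2 = (-2, 0, 2, 0, 1)ᵀ.

Sanity check: (A − (-2)·I) v_1 = (0, 0, 0, 0, 0)ᵀ = 0. ✓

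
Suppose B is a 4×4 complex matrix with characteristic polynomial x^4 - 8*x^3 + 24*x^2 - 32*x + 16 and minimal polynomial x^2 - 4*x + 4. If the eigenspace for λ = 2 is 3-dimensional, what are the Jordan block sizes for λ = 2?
Block sizes for λ = 2: [2, 1, 1]

Step 1 — from the characteristic polynomial, algebraic multiplicity of λ = 2 is 4. From dim ker(B − (2)·I) = 3, there are exactly 3 Jordan blocks for λ = 2.
Step 2 — from the minimal polynomial, the factor (x − 2)^2 tells us the largest block for λ = 2 has size 2.
Step 3 — with total size 4, 3 blocks, and largest block 2, the block sizes (in nonincreasing order) are [2, 1, 1].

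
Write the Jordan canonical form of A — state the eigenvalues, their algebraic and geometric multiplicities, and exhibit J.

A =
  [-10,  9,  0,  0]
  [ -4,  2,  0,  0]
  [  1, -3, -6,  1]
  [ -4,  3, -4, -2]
J_2(-4) ⊕ J_2(-4)

The characteristic polynomial is
  det(x·I − A) = x^4 + 16*x^3 + 96*x^2 + 256*x + 256 = (x + 4)^4

Eigenvalues and multiplicities (the geometric multiplicity of λ is n − rank(A − λI), which equals the number of Jordan blocks for λ):
  λ = -4: algebraic multiplicity = 4, geometric multiplicity = 2

Determining the block sizes for each eigenvalue:
  λ = -4: with am = 4 and gm = 2, the partition is not yet determined (e.g. several partitions of 4 into 2 parts exist). Let N = A − (-4)·I. Computing rank(N^1) = 2, rank(N^2) = 0; the number of blocks of size ≥ j is rank(N^{j−1}) − rank(N^j), giving [2, 2]. So we have 2 block(s) of size 2 → block sizes [2, 2]

Assembling the blocks gives a Jordan form
J =
  [-4,  1,  0,  0]
  [ 0, -4,  0,  0]
  [ 0,  0, -4,  1]
  [ 0,  0,  0, -4]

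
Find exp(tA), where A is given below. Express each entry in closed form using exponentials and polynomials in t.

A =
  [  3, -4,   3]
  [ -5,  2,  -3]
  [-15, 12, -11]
e^{tA} =
  [5*t*exp(-2*t) + exp(-2*t), -4*t*exp(-2*t), 3*t*exp(-2*t)]
  [-5*t*exp(-2*t), 4*t*exp(-2*t) + exp(-2*t), -3*t*exp(-2*t)]
  [-15*t*exp(-2*t), 12*t*exp(-2*t), -9*t*exp(-2*t) + exp(-2*t)]

Strategy: write A = P · J · P⁻¹ where J is a Jordan canonical form, so e^{tA} = P · e^{tJ} · P⁻¹, and e^{tJ} can be computed block-by-block.

A has Jordan form
J =
  [-2,  1,  0]
  [ 0, -2,  0]
  [ 0,  0, -2]
(up to reordering of blocks).

Per-block formulas:
  For a 1×1 block at λ = -2: exp(t · [-2]) = [e^(-2t)].
  For a 2×2 Jordan block J_2(-2): exp(t · J_2(-2)) = e^(-2t)·(I + t·N), where N is the 2×2 nilpotent shift.

After assembling e^{tJ} and conjugating by P, we get:

e^{tA} =
  [5*t*exp(-2*t) + exp(-2*t), -4*t*exp(-2*t), 3*t*exp(-2*t)]
  [-5*t*exp(-2*t), 4*t*exp(-2*t) + exp(-2*t), -3*t*exp(-2*t)]
  [-15*t*exp(-2*t), 12*t*exp(-2*t), -9*t*exp(-2*t) + exp(-2*t)]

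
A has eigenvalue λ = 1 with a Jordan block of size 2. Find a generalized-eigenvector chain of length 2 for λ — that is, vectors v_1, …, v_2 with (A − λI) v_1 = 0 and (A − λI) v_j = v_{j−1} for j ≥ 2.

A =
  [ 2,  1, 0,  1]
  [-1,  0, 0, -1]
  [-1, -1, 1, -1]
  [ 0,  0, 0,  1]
A Jordan chain for λ = 1 of length 2:
v_1 = (1, -1, -1, 0)ᵀ
v_2 = (1, 0, 0, 0)ᵀ

Let N = A − (1)·I. We want v_2 with N^2 v_2 = 0 but N^1 v_2 ≠ 0; then v_{j-1} := N · v_j for j = 2, …, 2.

Pick v_2 = (1, 0, 0, 0)ᵀ.
Then v_1 = N · v_2 = (1, -1, -1, 0)ᵀ.

Sanity check: (A − (1)·I) v_1 = (0, 0, 0, 0)ᵀ = 0. ✓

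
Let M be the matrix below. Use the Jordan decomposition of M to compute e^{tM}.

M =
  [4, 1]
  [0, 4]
e^{tM} =
  [exp(4*t), t*exp(4*t)]
  [0, exp(4*t)]

Strategy: write M = P · J · P⁻¹ where J is a Jordan canonical form, so e^{tM} = P · e^{tJ} · P⁻¹, and e^{tJ} can be computed block-by-block.

M has Jordan form
J =
  [4, 1]
  [0, 4]
(up to reordering of blocks).

Per-block formulas:
  For a 2×2 Jordan block J_2(4): exp(t · J_2(4)) = e^(4t)·(I + t·N), where N is the 2×2 nilpotent shift.

After assembling e^{tJ} and conjugating by P, we get:

e^{tM} =
  [exp(4*t), t*exp(4*t)]
  [0, exp(4*t)]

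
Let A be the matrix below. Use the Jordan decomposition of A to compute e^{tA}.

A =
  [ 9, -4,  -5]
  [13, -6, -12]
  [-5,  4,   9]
e^{tA} =
  [-t^2*exp(4*t) + 5*t*exp(4*t) + exp(4*t), -4*t*exp(4*t), -t^2*exp(4*t) - 5*t*exp(4*t)]
  [-5*t^2*exp(4*t)/2 + 13*t*exp(4*t), -10*t*exp(4*t) + exp(4*t), -5*t^2*exp(4*t)/2 - 12*t*exp(4*t)]
  [t^2*exp(4*t) - 5*t*exp(4*t), 4*t*exp(4*t), t^2*exp(4*t) + 5*t*exp(4*t) + exp(4*t)]

Strategy: write A = P · J · P⁻¹ where J is a Jordan canonical form, so e^{tA} = P · e^{tJ} · P⁻¹, and e^{tJ} can be computed block-by-block.

A has Jordan form
J =
  [4, 1, 0]
  [0, 4, 1]
  [0, 0, 4]
(up to reordering of blocks).

Per-block formulas:
  For a 3×3 Jordan block J_3(4): exp(t · J_3(4)) = e^(4t)·(I + t·N + (t^2/2)·N^2), where N is the 3×3 nilpotent shift.

After assembling e^{tJ} and conjugating by P, we get:

e^{tA} =
  [-t^2*exp(4*t) + 5*t*exp(4*t) + exp(4*t), -4*t*exp(4*t), -t^2*exp(4*t) - 5*t*exp(4*t)]
  [-5*t^2*exp(4*t)/2 + 13*t*exp(4*t), -10*t*exp(4*t) + exp(4*t), -5*t^2*exp(4*t)/2 - 12*t*exp(4*t)]
  [t^2*exp(4*t) - 5*t*exp(4*t), 4*t*exp(4*t), t^2*exp(4*t) + 5*t*exp(4*t) + exp(4*t)]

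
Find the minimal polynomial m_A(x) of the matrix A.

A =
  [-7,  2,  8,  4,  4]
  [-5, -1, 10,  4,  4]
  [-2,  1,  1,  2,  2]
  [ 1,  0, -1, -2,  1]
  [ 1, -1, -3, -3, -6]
x^3 + 9*x^2 + 27*x + 27

The characteristic polynomial is χ_A(x) = (x + 3)^5, so the eigenvalues are known. The minimal polynomial is
  m_A(x) = Π_λ (x − λ)^{k_λ}
where k_λ is the size of the *largest* Jordan block for λ (equivalently, the smallest k with (A − λI)^k v = 0 for every generalised eigenvector v of λ).

  λ = -3: largest Jordan block has size 3, contributing (x + 3)^3

So m_A(x) = (x + 3)^3 = x^3 + 9*x^2 + 27*x + 27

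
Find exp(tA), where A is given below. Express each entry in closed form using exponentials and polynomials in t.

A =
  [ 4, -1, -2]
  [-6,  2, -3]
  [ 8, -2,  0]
e^{tA} =
  [-3*t^2*exp(2*t) + 2*t*exp(2*t) + exp(2*t), t^2*exp(2*t) - t*exp(2*t), 3*t^2*exp(2*t)/2 - 2*t*exp(2*t)]
  [-18*t^2*exp(2*t) - 6*t*exp(2*t), 6*t^2*exp(2*t) + exp(2*t), 9*t^2*exp(2*t) - 3*t*exp(2*t)]
  [6*t^2*exp(2*t) + 8*t*exp(2*t), -2*t^2*exp(2*t) - 2*t*exp(2*t), -3*t^2*exp(2*t) - 2*t*exp(2*t) + exp(2*t)]

Strategy: write A = P · J · P⁻¹ where J is a Jordan canonical form, so e^{tA} = P · e^{tJ} · P⁻¹, and e^{tJ} can be computed block-by-block.

A has Jordan form
J =
  [2, 1, 0]
  [0, 2, 1]
  [0, 0, 2]
(up to reordering of blocks).

Per-block formulas:
  For a 3×3 Jordan block J_3(2): exp(t · J_3(2)) = e^(2t)·(I + t·N + (t^2/2)·N^2), where N is the 3×3 nilpotent shift.

After assembling e^{tJ} and conjugating by P, we get:

e^{tA} =
  [-3*t^2*exp(2*t) + 2*t*exp(2*t) + exp(2*t), t^2*exp(2*t) - t*exp(2*t), 3*t^2*exp(2*t)/2 - 2*t*exp(2*t)]
  [-18*t^2*exp(2*t) - 6*t*exp(2*t), 6*t^2*exp(2*t) + exp(2*t), 9*t^2*exp(2*t) - 3*t*exp(2*t)]
  [6*t^2*exp(2*t) + 8*t*exp(2*t), -2*t^2*exp(2*t) - 2*t*exp(2*t), -3*t^2*exp(2*t) - 2*t*exp(2*t) + exp(2*t)]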